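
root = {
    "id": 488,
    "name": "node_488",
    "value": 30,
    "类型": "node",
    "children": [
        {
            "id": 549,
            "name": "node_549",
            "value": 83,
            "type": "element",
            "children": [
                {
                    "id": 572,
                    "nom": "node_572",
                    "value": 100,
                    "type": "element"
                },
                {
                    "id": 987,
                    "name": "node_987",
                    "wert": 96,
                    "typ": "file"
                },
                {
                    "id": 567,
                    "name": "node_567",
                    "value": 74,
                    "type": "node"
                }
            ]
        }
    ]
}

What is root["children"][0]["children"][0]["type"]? "element"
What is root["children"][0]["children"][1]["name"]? "node_987"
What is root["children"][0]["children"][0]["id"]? 572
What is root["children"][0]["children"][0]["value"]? 100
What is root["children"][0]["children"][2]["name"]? "node_567"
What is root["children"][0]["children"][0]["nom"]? "node_572"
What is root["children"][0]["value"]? 83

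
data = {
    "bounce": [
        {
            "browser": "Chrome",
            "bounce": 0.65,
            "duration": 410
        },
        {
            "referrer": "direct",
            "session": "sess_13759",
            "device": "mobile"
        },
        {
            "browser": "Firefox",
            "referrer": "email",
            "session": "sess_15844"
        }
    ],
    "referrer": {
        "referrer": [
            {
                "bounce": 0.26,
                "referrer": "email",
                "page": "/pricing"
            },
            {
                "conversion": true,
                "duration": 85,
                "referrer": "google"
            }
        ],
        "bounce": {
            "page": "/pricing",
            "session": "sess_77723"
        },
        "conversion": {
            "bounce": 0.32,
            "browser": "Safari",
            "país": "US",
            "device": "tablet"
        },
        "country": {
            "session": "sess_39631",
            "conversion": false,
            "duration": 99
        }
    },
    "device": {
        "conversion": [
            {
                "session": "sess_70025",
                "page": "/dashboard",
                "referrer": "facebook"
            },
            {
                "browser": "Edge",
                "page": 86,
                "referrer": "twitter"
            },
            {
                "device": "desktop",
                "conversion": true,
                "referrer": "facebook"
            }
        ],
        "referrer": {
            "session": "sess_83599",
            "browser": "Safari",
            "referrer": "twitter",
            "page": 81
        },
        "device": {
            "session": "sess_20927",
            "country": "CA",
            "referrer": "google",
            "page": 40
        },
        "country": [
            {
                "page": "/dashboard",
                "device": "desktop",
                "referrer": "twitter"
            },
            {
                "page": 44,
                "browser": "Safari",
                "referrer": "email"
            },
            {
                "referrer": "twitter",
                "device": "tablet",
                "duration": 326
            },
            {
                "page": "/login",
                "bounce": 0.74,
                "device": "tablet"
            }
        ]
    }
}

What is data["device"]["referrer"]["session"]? "sess_83599"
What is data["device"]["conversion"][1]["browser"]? "Edge"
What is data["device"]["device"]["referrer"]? "google"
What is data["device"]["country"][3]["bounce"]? 0.74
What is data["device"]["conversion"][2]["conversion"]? True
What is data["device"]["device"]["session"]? "sess_20927"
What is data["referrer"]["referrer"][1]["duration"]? 85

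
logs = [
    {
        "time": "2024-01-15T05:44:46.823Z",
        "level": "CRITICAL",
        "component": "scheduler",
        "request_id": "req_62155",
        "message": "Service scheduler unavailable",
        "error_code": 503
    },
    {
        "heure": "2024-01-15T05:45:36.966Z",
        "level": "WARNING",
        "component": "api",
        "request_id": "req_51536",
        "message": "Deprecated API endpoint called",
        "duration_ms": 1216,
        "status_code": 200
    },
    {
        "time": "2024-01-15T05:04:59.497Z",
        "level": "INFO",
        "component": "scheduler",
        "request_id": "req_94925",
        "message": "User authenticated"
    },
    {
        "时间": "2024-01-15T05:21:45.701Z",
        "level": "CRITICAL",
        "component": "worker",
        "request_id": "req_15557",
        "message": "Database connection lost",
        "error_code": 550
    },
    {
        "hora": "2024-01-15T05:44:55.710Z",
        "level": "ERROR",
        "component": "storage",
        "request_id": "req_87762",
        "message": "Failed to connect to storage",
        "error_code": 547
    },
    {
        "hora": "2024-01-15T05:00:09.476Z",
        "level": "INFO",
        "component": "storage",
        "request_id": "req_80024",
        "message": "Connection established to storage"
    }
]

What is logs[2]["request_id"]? "req_94925"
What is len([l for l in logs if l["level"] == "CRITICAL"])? 2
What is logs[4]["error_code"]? 547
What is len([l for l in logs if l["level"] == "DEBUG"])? 0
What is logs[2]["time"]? "2024-01-15T05:04:59.497Z"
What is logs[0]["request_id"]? "req_62155"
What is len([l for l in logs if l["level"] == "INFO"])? 2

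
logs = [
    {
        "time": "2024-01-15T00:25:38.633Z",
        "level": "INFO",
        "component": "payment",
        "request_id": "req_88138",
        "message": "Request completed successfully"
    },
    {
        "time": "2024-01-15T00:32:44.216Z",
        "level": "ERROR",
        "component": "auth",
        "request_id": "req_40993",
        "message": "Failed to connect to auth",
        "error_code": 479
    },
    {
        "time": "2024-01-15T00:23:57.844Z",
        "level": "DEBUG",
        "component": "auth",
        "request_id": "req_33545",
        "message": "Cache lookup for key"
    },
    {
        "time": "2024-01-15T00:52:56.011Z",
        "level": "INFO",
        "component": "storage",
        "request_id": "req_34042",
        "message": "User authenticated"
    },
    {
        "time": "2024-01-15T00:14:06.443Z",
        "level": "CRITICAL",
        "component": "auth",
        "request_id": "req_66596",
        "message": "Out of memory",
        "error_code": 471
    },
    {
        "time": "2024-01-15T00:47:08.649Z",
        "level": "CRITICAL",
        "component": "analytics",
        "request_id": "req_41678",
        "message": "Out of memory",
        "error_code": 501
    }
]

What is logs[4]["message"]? "Out of memory"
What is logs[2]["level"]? "DEBUG"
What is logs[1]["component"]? "auth"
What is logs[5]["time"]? "2024-01-15T00:47:08.649Z"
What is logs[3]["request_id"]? "req_34042"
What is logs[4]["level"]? "CRITICAL"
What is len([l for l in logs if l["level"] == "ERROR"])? 1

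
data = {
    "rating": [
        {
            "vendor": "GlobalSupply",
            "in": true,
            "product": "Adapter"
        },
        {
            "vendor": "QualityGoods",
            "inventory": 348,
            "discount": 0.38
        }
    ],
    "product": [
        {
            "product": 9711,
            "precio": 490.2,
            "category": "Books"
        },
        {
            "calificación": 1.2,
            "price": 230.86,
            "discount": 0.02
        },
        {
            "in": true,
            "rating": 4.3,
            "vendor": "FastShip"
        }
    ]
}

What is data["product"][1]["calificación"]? 1.2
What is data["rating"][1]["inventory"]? 348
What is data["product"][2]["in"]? True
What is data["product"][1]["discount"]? 0.02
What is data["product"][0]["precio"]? 490.2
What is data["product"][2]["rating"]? 4.3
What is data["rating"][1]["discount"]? 0.38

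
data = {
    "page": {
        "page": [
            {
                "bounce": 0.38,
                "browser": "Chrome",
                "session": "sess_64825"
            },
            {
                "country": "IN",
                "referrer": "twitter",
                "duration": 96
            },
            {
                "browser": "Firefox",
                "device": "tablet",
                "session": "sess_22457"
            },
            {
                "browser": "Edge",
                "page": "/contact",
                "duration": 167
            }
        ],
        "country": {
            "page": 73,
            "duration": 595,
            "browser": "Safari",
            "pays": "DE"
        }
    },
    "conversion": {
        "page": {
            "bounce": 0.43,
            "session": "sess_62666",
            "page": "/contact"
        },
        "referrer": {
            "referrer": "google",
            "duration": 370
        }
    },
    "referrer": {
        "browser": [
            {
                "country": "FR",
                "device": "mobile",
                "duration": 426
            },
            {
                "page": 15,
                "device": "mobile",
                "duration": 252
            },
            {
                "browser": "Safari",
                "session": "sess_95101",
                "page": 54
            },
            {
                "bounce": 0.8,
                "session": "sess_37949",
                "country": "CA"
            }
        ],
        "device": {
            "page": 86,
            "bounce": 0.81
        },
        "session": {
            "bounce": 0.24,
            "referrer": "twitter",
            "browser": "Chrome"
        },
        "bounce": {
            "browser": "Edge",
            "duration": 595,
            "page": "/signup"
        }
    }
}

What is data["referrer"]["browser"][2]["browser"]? "Safari"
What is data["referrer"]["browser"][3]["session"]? "sess_37949"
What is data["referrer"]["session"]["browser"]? "Chrome"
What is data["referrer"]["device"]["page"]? 86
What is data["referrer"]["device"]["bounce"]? 0.81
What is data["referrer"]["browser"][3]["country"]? "CA"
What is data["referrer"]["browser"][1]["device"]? "mobile"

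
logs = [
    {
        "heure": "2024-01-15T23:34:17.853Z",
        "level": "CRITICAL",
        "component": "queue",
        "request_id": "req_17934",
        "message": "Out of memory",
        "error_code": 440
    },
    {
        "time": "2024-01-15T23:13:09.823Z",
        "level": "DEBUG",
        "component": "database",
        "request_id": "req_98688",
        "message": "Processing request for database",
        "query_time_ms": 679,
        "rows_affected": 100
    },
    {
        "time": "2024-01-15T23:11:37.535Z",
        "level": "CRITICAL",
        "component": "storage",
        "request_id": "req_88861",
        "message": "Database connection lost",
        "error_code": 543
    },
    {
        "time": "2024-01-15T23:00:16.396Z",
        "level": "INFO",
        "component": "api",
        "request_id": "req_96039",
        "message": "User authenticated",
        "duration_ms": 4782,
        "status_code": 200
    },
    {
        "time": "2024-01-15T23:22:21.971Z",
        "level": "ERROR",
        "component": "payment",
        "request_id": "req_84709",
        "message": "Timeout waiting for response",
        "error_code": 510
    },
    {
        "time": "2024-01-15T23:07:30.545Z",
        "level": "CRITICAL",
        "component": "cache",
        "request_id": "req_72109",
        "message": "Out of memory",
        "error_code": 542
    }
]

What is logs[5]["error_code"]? 542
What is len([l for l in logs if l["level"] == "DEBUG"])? 1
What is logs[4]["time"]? "2024-01-15T23:22:21.971Z"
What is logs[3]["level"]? "INFO"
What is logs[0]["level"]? "CRITICAL"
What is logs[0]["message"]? "Out of memory"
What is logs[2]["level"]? "CRITICAL"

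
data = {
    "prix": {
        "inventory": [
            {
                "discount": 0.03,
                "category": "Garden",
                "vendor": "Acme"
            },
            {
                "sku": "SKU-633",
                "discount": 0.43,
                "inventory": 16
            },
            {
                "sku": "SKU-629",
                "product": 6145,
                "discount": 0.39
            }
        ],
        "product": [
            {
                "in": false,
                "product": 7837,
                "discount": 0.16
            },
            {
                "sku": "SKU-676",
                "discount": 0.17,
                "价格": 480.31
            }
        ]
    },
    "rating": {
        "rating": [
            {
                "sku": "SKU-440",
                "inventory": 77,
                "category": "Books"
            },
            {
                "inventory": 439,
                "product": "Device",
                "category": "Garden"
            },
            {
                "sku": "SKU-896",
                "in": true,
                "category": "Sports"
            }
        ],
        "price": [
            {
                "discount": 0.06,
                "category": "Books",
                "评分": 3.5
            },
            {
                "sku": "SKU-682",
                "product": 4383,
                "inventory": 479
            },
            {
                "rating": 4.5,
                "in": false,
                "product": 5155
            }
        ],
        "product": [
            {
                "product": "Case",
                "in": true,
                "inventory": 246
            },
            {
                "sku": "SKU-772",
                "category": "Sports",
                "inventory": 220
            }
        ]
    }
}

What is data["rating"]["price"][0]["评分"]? 3.5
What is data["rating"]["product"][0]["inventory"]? 246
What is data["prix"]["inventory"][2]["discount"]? 0.39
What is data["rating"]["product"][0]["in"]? True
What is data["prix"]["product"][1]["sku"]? "SKU-676"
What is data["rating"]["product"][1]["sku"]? "SKU-772"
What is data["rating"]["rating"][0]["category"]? "Books"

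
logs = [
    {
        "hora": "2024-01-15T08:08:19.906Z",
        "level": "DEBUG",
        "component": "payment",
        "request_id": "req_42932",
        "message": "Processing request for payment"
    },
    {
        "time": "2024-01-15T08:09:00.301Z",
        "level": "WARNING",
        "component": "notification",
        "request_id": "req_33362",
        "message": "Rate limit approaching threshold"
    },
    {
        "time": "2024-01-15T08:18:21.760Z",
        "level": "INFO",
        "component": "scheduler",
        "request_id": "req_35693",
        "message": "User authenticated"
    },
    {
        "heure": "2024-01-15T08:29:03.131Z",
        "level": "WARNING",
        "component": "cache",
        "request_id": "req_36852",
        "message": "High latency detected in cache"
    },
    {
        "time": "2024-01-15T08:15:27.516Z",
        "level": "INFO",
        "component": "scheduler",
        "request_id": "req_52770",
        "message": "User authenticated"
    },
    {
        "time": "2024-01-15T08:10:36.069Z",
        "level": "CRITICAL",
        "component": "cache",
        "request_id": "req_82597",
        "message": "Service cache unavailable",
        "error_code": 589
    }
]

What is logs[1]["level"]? "WARNING"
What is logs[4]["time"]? "2024-01-15T08:15:27.516Z"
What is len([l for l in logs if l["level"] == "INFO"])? 2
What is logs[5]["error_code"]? 589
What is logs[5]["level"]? "CRITICAL"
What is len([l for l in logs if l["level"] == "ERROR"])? 0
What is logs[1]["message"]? "Rate limit approaching threshold"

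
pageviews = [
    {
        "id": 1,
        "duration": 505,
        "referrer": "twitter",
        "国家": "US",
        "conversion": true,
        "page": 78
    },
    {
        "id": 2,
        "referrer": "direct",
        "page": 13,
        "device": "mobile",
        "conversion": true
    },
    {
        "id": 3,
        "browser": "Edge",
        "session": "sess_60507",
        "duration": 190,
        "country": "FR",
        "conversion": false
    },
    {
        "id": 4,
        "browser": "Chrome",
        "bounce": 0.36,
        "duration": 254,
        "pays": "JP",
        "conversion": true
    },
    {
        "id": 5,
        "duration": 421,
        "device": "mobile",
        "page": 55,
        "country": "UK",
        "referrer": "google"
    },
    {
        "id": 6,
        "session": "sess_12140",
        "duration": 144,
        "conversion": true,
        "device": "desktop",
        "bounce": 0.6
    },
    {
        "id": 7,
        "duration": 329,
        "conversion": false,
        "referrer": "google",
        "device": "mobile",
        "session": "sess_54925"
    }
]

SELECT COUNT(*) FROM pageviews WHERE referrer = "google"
2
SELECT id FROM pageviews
[1, 2, 3, 4, 5, 6, 7]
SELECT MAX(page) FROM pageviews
78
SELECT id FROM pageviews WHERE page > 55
[1]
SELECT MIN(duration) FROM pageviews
144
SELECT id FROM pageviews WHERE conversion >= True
[1, 2, 4, 6]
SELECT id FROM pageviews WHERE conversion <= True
[1, 2, 3, 4, 6, 7]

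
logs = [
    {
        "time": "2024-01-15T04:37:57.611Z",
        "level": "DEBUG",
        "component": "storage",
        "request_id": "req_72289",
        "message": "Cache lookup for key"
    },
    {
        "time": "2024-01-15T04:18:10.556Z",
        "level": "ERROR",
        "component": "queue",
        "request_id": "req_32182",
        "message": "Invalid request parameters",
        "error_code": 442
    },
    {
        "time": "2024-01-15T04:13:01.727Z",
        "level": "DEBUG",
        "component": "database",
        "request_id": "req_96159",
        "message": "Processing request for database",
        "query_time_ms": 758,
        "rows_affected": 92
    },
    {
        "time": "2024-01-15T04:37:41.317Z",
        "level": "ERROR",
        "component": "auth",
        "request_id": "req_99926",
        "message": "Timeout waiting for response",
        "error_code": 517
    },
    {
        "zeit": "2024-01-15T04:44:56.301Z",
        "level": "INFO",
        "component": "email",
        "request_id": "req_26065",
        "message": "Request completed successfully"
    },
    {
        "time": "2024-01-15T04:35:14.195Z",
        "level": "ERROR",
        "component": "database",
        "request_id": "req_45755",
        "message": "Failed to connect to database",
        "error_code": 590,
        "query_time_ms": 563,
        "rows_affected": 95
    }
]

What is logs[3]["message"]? "Timeout waiting for response"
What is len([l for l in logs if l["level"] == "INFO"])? 1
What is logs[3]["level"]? "ERROR"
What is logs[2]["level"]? "DEBUG"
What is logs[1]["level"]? "ERROR"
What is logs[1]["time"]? "2024-01-15T04:18:10.556Z"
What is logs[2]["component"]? "database"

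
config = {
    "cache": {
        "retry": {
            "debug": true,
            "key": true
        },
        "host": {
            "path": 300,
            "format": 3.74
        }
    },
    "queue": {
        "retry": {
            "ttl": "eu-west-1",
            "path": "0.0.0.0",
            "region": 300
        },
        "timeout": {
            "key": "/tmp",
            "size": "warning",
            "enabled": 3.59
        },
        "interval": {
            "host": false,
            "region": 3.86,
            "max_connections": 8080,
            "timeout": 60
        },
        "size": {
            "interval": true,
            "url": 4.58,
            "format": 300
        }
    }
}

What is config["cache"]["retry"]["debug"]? True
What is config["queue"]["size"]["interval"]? True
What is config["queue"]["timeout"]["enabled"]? 3.59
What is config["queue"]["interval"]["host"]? False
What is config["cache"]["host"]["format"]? 3.74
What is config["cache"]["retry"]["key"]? True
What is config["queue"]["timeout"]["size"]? "warning"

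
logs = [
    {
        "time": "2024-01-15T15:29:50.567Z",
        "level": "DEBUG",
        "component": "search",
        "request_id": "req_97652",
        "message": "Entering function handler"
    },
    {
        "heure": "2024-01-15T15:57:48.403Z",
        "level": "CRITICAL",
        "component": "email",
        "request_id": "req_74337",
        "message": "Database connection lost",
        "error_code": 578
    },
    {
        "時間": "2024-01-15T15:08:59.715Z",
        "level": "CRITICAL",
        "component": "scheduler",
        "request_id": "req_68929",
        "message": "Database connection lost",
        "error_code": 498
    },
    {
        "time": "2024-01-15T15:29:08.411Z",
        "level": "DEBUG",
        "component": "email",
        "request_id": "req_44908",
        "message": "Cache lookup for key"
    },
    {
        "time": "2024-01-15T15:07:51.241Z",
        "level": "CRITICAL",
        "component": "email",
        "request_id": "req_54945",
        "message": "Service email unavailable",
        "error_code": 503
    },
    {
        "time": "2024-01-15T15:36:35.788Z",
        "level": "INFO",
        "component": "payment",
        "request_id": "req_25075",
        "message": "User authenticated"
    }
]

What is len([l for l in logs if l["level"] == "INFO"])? 1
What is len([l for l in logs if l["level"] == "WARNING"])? 0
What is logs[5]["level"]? "INFO"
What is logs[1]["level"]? "CRITICAL"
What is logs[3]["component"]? "email"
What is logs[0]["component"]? "search"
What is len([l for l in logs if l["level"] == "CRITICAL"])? 3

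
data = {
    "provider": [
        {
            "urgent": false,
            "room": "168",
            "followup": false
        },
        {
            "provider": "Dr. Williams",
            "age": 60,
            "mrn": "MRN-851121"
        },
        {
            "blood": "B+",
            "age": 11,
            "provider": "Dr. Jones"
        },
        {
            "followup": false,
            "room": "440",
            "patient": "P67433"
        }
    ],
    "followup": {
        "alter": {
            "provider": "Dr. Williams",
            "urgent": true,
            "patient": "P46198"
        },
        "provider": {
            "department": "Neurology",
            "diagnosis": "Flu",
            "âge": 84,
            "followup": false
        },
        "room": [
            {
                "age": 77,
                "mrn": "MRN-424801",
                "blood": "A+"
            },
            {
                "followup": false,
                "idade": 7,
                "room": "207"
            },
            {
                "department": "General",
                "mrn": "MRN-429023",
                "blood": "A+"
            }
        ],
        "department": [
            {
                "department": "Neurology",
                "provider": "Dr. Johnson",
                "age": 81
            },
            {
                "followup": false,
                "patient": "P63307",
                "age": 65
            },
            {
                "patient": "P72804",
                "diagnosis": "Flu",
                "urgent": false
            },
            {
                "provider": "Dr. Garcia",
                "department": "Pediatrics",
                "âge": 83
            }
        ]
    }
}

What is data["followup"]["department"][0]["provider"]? "Dr. Johnson"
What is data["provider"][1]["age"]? 60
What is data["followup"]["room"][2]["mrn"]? "MRN-429023"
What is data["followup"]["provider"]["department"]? "Neurology"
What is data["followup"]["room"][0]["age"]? 77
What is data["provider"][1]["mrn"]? "MRN-851121"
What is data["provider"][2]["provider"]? "Dr. Jones"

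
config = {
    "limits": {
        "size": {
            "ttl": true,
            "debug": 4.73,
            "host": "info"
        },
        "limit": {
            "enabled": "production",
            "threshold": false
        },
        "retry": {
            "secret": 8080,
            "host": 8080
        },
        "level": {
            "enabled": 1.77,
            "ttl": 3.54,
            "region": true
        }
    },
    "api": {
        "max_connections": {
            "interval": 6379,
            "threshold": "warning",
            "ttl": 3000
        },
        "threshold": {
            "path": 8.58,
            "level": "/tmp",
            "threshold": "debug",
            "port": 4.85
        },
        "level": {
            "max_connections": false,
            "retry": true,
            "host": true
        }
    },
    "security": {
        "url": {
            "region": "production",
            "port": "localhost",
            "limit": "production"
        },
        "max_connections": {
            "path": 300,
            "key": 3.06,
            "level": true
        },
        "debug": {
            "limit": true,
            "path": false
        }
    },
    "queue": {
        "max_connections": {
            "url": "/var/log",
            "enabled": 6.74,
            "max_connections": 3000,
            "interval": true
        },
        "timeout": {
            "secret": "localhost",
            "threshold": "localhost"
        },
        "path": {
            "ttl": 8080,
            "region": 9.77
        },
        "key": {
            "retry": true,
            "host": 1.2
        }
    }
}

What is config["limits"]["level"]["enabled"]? 1.77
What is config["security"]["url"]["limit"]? "production"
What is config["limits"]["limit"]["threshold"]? False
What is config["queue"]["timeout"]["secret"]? "localhost"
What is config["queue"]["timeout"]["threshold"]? "localhost"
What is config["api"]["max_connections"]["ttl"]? 3000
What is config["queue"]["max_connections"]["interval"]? True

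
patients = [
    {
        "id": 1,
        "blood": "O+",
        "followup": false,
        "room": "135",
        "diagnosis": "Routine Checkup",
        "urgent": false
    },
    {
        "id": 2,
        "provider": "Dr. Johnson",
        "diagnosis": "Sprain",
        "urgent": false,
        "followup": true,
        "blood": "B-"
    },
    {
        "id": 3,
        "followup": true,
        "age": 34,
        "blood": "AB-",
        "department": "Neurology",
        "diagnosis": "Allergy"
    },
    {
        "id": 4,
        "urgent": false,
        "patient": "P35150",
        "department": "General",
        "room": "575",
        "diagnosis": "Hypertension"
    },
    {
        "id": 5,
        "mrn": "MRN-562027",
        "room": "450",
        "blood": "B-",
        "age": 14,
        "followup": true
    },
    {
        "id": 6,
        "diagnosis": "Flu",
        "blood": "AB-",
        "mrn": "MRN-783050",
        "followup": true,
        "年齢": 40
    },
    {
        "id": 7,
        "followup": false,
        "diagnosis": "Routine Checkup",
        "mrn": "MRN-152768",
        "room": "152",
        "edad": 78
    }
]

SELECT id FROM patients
[1, 2, 3, 4, 5, 6, 7]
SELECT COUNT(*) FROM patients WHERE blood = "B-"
2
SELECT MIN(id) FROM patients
1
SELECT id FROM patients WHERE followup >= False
[1, 2, 3, 5, 6, 7]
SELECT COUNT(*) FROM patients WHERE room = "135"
1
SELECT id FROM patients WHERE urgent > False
[]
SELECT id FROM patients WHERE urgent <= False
[1, 2, 4]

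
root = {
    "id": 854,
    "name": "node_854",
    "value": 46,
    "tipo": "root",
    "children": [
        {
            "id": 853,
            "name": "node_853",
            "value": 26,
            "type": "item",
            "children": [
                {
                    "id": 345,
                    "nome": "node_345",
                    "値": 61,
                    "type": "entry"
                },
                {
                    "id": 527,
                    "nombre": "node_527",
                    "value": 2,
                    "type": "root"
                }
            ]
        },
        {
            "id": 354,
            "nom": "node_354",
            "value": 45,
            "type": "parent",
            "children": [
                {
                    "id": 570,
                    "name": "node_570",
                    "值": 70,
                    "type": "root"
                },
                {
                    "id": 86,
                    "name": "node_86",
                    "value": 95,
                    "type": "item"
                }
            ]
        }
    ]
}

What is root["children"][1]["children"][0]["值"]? 70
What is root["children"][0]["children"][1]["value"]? 2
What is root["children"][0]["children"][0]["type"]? "entry"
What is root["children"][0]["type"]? "item"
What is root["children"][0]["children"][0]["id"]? 345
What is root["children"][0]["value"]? 26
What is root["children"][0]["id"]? 853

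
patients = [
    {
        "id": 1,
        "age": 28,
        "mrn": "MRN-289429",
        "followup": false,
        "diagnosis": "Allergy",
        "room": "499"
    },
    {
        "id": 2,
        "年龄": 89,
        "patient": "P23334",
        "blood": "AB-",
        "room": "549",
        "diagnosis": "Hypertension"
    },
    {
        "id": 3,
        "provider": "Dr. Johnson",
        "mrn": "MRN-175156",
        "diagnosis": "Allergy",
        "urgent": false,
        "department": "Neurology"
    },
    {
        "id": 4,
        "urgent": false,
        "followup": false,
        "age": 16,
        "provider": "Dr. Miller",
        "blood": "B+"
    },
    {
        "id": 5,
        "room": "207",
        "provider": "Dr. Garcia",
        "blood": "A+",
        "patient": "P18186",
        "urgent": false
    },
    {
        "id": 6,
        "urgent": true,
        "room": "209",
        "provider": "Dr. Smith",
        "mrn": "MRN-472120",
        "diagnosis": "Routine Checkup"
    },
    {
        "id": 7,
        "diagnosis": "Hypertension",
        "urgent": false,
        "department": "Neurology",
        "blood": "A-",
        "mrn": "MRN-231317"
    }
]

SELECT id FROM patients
[1, 2, 3, 4, 5, 6, 7]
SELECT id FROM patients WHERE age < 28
[4]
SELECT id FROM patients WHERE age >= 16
[1, 4]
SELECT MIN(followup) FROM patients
False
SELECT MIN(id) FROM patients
1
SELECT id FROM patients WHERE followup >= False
[1, 4]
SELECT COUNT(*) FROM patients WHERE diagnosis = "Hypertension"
2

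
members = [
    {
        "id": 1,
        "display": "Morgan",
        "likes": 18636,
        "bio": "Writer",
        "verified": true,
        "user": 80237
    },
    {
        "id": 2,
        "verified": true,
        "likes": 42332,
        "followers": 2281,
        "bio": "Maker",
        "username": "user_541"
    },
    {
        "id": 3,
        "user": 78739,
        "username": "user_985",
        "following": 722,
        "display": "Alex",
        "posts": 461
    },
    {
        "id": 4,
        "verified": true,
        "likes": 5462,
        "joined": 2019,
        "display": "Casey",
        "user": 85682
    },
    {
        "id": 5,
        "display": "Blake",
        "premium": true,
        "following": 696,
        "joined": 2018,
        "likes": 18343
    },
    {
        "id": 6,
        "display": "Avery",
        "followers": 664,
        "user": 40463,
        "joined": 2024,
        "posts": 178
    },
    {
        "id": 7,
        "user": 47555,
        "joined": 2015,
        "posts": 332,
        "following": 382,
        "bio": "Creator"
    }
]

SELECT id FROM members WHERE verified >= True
[1, 2, 4]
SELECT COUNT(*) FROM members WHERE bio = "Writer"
1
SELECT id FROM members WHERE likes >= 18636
[1, 2]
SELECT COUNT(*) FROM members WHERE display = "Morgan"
1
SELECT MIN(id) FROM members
1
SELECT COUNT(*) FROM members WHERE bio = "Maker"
1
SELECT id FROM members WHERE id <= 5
[1, 2, 3, 4, 5]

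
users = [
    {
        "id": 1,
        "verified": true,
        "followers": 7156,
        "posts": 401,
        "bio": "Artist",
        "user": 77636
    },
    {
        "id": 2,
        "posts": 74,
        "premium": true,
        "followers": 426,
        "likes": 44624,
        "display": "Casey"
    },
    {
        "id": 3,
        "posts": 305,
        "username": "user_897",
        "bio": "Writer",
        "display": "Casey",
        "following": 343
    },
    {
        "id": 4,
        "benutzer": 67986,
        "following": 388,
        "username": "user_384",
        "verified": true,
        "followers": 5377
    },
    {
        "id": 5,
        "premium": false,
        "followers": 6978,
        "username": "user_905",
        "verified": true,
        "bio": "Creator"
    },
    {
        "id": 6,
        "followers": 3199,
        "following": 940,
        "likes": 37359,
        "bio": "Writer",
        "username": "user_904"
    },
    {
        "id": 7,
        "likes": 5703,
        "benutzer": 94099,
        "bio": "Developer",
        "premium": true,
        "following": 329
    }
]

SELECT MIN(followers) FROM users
426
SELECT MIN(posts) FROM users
74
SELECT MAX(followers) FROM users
7156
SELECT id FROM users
[1, 2, 3, 4, 5, 6, 7]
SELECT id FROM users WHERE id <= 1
[1]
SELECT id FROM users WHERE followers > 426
[1, 4, 5, 6]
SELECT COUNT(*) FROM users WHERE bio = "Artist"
1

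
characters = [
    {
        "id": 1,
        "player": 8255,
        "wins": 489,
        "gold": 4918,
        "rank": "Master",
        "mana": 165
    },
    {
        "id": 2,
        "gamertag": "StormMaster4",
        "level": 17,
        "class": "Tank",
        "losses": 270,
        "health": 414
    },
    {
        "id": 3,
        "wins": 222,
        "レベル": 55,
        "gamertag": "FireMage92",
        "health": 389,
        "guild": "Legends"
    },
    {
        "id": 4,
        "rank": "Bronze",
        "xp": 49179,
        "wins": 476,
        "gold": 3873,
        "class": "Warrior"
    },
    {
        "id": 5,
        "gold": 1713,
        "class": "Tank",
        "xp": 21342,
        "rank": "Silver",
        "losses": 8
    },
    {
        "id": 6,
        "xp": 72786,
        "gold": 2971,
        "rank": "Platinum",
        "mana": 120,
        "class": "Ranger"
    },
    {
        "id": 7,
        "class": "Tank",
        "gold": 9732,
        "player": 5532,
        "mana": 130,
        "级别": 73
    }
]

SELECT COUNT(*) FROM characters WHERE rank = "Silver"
1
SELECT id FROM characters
[1, 2, 3, 4, 5, 6, 7]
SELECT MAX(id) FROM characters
7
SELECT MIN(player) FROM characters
5532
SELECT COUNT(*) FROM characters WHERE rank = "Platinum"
1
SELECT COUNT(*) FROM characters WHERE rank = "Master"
1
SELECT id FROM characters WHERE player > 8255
[]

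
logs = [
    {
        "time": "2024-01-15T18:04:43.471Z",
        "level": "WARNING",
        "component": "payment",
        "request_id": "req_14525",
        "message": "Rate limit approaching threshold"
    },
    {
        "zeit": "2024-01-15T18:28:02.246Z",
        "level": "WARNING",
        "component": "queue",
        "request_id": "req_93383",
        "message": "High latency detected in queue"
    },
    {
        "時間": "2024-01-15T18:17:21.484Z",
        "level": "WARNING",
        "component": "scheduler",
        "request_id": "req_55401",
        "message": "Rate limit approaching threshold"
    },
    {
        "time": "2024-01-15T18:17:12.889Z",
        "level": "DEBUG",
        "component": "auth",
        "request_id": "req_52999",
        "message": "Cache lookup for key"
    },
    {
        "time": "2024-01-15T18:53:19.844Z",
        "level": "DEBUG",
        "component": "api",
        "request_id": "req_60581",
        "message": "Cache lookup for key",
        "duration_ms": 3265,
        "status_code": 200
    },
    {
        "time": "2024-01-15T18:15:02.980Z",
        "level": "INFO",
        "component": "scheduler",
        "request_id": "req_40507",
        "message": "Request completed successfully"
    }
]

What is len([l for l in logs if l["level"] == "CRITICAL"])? 0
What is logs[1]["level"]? "WARNING"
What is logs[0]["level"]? "WARNING"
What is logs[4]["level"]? "DEBUG"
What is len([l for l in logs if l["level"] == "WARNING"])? 3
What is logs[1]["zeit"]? "2024-01-15T18:28:02.246Z"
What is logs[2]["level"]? "WARNING"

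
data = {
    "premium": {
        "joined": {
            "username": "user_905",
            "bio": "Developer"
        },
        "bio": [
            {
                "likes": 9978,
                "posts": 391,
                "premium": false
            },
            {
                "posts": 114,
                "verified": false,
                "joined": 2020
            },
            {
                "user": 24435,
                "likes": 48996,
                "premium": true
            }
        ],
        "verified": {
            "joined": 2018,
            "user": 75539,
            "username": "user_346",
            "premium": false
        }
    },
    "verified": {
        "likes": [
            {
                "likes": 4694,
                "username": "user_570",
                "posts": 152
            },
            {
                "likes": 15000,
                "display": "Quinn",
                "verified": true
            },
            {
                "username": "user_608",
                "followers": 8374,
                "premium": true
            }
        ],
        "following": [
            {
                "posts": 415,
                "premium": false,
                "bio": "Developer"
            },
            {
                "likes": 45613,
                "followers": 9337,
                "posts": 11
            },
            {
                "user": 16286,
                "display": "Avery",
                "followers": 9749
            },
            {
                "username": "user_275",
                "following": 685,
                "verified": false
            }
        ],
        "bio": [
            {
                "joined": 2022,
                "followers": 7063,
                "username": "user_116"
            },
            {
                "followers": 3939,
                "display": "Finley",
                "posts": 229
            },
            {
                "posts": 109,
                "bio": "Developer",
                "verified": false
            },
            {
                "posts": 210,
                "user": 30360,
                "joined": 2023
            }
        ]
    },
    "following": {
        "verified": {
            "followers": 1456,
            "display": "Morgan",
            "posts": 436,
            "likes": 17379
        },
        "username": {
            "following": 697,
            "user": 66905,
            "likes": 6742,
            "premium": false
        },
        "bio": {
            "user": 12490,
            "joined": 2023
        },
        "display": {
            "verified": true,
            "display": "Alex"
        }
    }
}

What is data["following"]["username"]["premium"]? False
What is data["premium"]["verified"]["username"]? "user_346"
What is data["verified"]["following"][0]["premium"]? False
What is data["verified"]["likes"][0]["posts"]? 152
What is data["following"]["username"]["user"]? 66905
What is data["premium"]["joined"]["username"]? "user_905"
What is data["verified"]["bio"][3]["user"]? 30360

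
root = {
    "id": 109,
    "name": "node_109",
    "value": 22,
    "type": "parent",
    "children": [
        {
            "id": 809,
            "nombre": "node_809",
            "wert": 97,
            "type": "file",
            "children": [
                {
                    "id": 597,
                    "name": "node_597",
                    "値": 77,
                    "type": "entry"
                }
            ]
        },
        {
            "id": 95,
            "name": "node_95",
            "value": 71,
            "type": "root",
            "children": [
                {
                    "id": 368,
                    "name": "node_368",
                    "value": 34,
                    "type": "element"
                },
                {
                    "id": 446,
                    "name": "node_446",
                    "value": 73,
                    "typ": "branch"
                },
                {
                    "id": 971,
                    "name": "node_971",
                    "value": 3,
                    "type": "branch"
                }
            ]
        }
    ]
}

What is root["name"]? "node_109"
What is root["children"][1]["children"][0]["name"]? "node_368"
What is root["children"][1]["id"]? 95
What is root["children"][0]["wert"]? 97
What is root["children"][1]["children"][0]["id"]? 368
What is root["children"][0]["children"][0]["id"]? 597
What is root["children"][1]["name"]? "node_95"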